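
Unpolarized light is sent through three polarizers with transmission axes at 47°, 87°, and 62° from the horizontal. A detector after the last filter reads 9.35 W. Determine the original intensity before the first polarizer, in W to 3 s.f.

I₀ ≈ 38.8 W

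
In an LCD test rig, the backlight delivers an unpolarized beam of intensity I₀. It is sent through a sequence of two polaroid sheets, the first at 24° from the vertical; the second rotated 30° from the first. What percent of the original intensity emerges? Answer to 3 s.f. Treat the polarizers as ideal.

Unpolarized light through the first polarizer → I₁ = ½ I₀, now polarized at 24°.
I₂ = I₁ cos²(30°) = 0.5 · 0.75 I₀ = 0.375 I₀.
That is 37.5% of the incident intensity.

≈ 37.5%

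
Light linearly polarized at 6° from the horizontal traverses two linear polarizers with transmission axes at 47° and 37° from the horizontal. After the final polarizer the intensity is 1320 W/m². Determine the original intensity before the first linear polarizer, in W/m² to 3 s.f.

I₀ ≈ 2390 W/m²

I₁ = I₀ cos²(47° − 6°) = I₀ cos²(41°) = 0.5696 I₀.
I₂ = I₁ cos²(37° − 47°) = 0.5696 I₀ · cos²(10°) = 0.5524 I₀.
So 1320 W/m² = 0.5524 I₀, giving I₀ = 1320/0.5524 = 2390 W/m².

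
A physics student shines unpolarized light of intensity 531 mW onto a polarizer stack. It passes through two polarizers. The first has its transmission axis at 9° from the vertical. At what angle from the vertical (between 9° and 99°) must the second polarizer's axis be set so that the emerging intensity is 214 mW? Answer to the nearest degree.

θ ≈ 35°

Unpolarized light through the first polarizer → I₁ = ½ I₀, now polarized at 9°.
Target fraction: 214 / 531 mW = 0.403 of I₀.
Need I₂/I₀ = 0.403, so cos²(θ − 9°) = 0.403 / 0.5 = 0.806.
θ − 9° = arccos(√0.806) = 26.1°, giving θ ≈ 9 + 26.1 = 35.1°.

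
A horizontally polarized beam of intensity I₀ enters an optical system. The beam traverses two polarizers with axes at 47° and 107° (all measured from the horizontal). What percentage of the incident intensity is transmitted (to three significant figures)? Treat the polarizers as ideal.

≈ 11.6%

I₁ = I₀ cos²(47° − 0°) = I₀ cos²(47°) = 0.4651 I₀.
I₂ = I₁ cos²(107° − 47°) = 0.4651 I₀ · cos²(60°) = 0.1163 I₀.
That is 11.63% of the incident intensity.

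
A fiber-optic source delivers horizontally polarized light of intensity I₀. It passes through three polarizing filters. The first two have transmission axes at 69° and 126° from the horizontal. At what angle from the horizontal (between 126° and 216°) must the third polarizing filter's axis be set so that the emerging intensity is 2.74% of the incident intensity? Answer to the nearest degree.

I₁ = I₀ cos²(69° − 0°) = I₀ cos²(69°) = 0.1284 I₀.
I₂ = I₁ cos²(126° − 69°) = 0.1284 I₀ · cos²(57°) = 0.0381 I₀.
Need I₃/I₀ = 0.0274, so cos²(θ − 126°) = 0.0274 / 0.0381 = 0.7192.
θ − 126° = arccos(√0.7192) = 32.0°, giving θ ≈ 126 + 32.0 = 158.0°.

θ ≈ 158°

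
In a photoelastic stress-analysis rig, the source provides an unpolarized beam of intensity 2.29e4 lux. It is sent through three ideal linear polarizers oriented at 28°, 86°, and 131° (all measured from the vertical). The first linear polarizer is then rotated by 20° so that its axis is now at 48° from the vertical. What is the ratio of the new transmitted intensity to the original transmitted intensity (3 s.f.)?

I_new/I_old ≈ 2.21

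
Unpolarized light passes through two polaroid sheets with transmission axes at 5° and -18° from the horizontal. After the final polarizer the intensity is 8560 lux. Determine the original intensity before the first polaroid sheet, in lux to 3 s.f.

I₀ ≈ 2.02e4 lux

Unpolarized light through the first polarizer → I₁ = ½ I₀, now polarized at 5°.
I₂ = I₁ cos²(-18° − 5°) = 0.5 I₀ · cos²(23°) = 0.4237 I₀.
So 8560 lux = 0.4237 I₀, giving I₀ = 8560/0.4237 = 2.02e+04 lux.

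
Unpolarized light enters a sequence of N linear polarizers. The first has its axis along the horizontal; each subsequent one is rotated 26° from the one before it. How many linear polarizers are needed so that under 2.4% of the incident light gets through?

First polarizer halves the unpolarized light: factor 1/2.
Each further stage multiplies by cos²(26°) = 0.8078.
After N polarizers: T = 0.5·0.8078^(N−1). Require T < 0.024 ⇒ N−1 > ln(0.024/0.5)/ln(0.8078) = 14.23, so N−1 ≥ 15 and N = 16.
Check: N=16 gives T = 0.02036 < 0.024; N=15 gives T = 0.0252.

N = 16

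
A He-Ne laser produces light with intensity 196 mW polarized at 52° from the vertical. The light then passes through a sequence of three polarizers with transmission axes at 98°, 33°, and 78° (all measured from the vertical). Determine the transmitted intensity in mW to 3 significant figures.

I ≈ 8.45 mW

I₁ = 196 mW · cos²(46°) = 94.58 mW.
I₂ = I₁ · cos²(65°) = 94.58 · 0.1786 = 16.89 mW.
I₃ = I₂ · cos²(45°) = 16.89 · 0.5 = 8.446 mW.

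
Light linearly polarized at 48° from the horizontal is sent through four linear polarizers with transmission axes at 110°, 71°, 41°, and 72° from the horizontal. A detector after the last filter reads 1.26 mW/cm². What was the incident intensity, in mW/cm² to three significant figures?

I₀ ≈ 17.2 mW/cm²

By Malus's law, I₁ = I₀ cos²(110° − 48°) = I₀ cos²(62°) = 0.2204 I₀.
I₂ = I₁ cos²(71° − 110°) = 0.2204 I₀ · cos²(39°) = 0.1331 I₀.
I₃ = I₂ cos²(41° − 71°) = 0.1331 I₀ · cos²(30°) = 0.09984 I₀.
I₄ = I₃ cos²(72° − 41°) = 0.09984 I₀ · cos²(31°) = 0.07335 I₀.
So 1.26 mW/cm² = 0.07335 I₀, giving I₀ = 1.26/0.07335 = 17.18 mW/cm².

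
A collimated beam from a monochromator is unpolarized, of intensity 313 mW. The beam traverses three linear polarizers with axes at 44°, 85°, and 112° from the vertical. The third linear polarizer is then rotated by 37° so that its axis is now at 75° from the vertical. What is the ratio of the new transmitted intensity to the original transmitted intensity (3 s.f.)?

Before rotation:
Unpolarized light through the first polarizer → I₁ = ½ I₀, now polarized at 44°.
I₂ = I₁ cos²(85° − 44°) = 0.5 I₀ · cos²(41°) = 0.2848 I₀.
I₃ = I₂ cos²(112° − 85°) = 0.2848 I₀ · cos²(27°) = 0.2261 I₀.
After rotation:
Unpolarized light through the first polarizer → I₁ = ½ I₀, now polarized at 44°.
I₂ = I₁ cos²(85° − 44°) = 0.5 I₀ · cos²(41°) = 0.2848 I₀.
I₃ = I₂ cos²(75° − 85°) = 0.2848 I₀ · cos²(10°) = 0.2762 I₀.
Ratio = 0.2762 / 0.2261 = 1.222.

I_new/I_old ≈ 1.22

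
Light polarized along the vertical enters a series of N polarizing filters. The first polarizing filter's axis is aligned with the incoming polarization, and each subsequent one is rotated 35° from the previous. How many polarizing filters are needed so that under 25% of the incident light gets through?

First polarizer is aligned with the polarization: full transmission.
Each further stage multiplies by cos²(35°) = 0.671.
After N polarizers: T = 0.671^(N−1). Require T < 0.25 ⇒ N−1 > ln(0.25)/ln(0.671) = 3.47, so N−1 ≥ 4 and N = 5.
Check: N=5 gives T = 0.2027 < 0.25; N=4 gives T = 0.3021.

N = 5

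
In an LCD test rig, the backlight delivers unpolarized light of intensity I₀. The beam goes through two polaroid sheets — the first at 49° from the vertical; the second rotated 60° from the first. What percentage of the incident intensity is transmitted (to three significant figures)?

Unpolarized light through the first polarizer → I₁ = ½ I₀, now polarized at 49°.
I₂ = I₁ cos²(60°) = 0.5 · 0.25 I₀ = 0.125 I₀.
That is 12.5% of the incident intensity.

≈ 12.5%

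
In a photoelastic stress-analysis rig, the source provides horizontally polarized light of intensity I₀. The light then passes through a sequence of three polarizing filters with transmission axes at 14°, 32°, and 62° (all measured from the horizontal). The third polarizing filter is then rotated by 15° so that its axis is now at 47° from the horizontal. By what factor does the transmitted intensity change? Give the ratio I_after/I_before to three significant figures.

I_new/I_old ≈ 1.24

Before rotation:
By Malus's law, I₁ = I₀ cos²(14° − 0°) = I₀ cos²(14°) = 0.9415 I₀.
I₂ = I₁ cos²(32° − 14°) = 0.9415 I₀ · cos²(18°) = 0.8516 I₀.
I₃ = I₂ cos²(62° − 32°) = 0.8516 I₀ · cos²(30°) = 0.6387 I₀.
After rotation:
I₁ = I₀ cos²(14° − 0°) = I₀ cos²(14°) = 0.9415 I₀.
I₂ = I₁ cos²(32° − 14°) = 0.9415 I₀ · cos²(18°) = 0.8516 I₀.
I₃ = I₂ cos²(47° − 32°) = 0.8516 I₀ · cos²(15°) = 0.7945 I₀.
Ratio = 0.7945 / 0.6387 = 1.244.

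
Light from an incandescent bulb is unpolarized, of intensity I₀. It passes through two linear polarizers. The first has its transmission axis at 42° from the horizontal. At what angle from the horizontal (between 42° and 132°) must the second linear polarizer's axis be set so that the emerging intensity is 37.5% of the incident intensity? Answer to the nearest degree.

Unpolarized light through the first polarizer → I₁ = ½ I₀, now polarized at 42°.
Need I₂/I₀ = 0.375, so cos²(θ − 42°) = 0.375 / 0.5 = 0.75.
θ − 42° = arccos(√0.75) = 30.0°, giving θ ≈ 42 + 30.0 = 72.0°.

θ ≈ 72°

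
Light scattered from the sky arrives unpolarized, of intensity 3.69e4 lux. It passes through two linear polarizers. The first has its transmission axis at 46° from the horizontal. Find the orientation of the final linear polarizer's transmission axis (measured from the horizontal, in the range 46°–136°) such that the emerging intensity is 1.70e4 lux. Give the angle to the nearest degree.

Unpolarized light through the first polarizer → I₁ = ½ I₀, now polarized at 46°.
Target fraction: 1.70e4 / 3.69e4 lux = 0.4607 of I₀.
Need I₂/I₀ = 0.4607, so cos²(θ − 46°) = 0.4607 / 0.5 = 0.9214.
θ − 46° = arccos(√0.9214) = 16.3°, giving θ ≈ 46 + 16.3 = 62.3°.

θ ≈ 62°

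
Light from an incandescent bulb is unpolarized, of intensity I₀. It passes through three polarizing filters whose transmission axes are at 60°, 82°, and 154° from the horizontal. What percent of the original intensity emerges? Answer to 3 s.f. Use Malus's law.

≈ 4.10%

Unpolarized light through the first polarizer → I₁ = ½ I₀, now polarized at 60°.
I₂ = I₁ cos²(82° − 60°) = 0.5 I₀ · cos²(22°) = 0.4298 I₀.
I₃ = I₂ cos²(154° − 82°) = 0.4298 I₀ · cos²(72°) = 0.04105 I₀.
That is 4.105% of the incident intensity.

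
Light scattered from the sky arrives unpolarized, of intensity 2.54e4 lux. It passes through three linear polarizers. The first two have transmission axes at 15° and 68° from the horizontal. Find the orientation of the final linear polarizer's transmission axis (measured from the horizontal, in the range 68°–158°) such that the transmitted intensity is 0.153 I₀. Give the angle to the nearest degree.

Unpolarized light through the first polarizer → I₁ = ½ I₀, now polarized at 15°.
I₂ = I₁ cos²(68° − 15°) = 0.5 I₀ · cos²(53°) = 0.1811 I₀.
Need I₃/I₀ = 0.153, so cos²(θ − 68°) = 0.153 / 0.1811 = 0.8449.
θ − 68° = arccos(√0.8449) = 23.2°, giving θ ≈ 68 + 23.2 = 91.2°.

θ ≈ 91°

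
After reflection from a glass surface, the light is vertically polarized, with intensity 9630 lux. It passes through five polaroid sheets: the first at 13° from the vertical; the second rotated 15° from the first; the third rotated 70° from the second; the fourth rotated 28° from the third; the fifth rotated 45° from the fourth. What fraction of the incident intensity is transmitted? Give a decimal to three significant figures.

I₁ = 9630 lux · cos²(13°) = 9143 lux.
I₂ = I₁ · cos²(15°) = 9143 · 0.933 = 8530 lux.
I₃ = I₂ · cos²(70°) = 8530 · 0.117 = 997.8 lux.
I₄ = I₃ · cos²(28°) = 997.8 · 0.7796 = 777.9 lux.
I₅ = I₄ · cos²(45°) = 777.9 · 0.5 = 389 lux.
Transmitted fraction = 0.04039.

I/I₀ ≈ 0.0404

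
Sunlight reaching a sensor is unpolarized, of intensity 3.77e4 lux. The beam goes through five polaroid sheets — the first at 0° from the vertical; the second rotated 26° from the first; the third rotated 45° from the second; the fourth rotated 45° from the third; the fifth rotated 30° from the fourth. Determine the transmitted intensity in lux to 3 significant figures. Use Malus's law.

I ≈ 2860 lux

Unpolarized light through the first polarizer → I₁ = 3.77e4 lux/2 = 1.885e+04 lux, polarized at 0°.
I₂ = I₁ · cos²(26°) = 1.885e+04 · 0.8078 = 1.523e+04 lux.
I₃ = I₂ · cos²(45°) = 1.523e+04 · 0.5 = 7614 lux.
I₄ = I₃ · cos²(45°) = 7614 · 0.5 = 3807 lux.
I₅ = I₄ · cos²(30°) = 3807 · 0.75 = 2855 lux.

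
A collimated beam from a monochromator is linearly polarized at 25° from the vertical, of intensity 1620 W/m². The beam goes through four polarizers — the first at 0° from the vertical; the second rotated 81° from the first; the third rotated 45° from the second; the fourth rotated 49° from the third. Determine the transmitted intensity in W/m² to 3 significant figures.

I ≈ 7.01 W/m²

I₁ = 1620 W/m² · cos²(25°) = 1331 W/m².
I₂ = I₁ · cos²(81°) = 1331 · 0.02447 = 32.56 W/m².
I₃ = I₂ · cos²(45°) = 32.56 · 0.5 = 16.28 W/m².
I₄ = I₃ · cos²(49°) = 16.28 · 0.4304 = 7.008 W/m².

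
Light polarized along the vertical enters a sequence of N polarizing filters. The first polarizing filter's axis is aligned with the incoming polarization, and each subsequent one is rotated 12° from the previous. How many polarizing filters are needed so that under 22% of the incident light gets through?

N = 36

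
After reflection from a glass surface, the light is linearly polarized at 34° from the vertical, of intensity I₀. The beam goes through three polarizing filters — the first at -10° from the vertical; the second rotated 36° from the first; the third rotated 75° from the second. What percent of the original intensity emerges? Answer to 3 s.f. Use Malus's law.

≈ 2.27%

By Malus's law, I₁ = I₀ cos²(-10° − 34°) = I₀ cos²(44°) = 0.5174 I₀.
I₂ = I₁ cos²(36°) = 0.5174 · 0.6545 I₀ = 0.3387 I₀.
I₃ = I₂ cos²(75°) = 0.3387 · 0.06699 I₀ = 0.02269 I₀.
That is 2.269% of the incident intensity.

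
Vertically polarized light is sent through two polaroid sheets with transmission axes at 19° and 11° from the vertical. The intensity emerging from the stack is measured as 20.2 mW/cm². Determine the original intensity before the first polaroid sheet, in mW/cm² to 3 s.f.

I₀ ≈ 23.0 mW/cm²

By Malus's law, I₁ = I₀ cos²(19° − 0°) = I₀ cos²(19°) = 0.894 I₀.
I₂ = I₁ cos²(11° − 19°) = 0.894 I₀ · cos²(8°) = 0.8767 I₀.
So 20.2 mW/cm² = 0.8767 I₀, giving I₀ = 20.2/0.8767 = 23.04 mW/cm².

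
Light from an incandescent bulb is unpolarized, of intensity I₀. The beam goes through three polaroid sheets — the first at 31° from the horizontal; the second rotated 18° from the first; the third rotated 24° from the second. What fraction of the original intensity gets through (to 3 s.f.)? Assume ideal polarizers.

≈ 0.377 I₀

Unpolarized light through the first polarizer → I₁ = ½ I₀, now polarized at 31°.
I₂ = I₁ cos²(18°) = 0.5 · 0.9045 I₀ = 0.4523 I₀.
I₃ = I₂ cos²(24°) = 0.4523 · 0.8346 I₀ = 0.3774 I₀.
Transmitted fraction = 0.3774.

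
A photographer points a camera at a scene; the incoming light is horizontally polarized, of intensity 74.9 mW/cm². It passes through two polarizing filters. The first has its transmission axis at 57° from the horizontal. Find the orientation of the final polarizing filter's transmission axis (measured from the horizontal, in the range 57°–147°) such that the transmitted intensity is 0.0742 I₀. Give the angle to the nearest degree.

θ ≈ 117°

By Malus's law, I₁ = I₀ cos²(57° − 0°) = I₀ cos²(57°) = 0.2966 I₀.
Need I₂/I₀ = 0.0742, so cos²(θ − 57°) = 0.0742 / 0.2966 = 0.2501.
θ − 57° = arccos(√0.2501) = 60.0°, giving θ ≈ 57 + 60.0 = 117.0°.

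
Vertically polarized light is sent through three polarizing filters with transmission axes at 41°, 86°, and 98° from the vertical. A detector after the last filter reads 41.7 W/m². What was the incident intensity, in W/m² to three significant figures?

I₀ ≈ 153 W/m²

By Malus's law, I₁ = I₀ cos²(41° − 0°) = I₀ cos²(41°) = 0.5696 I₀.
I₂ = I₁ cos²(86° − 41°) = 0.5696 I₀ · cos²(45°) = 0.2848 I₀.
I₃ = I₂ cos²(98° − 86°) = 0.2848 I₀ · cos²(12°) = 0.2725 I₀.
So 41.7 W/m² = 0.2725 I₀, giving I₀ = 41.7/0.2725 = 153 W/m².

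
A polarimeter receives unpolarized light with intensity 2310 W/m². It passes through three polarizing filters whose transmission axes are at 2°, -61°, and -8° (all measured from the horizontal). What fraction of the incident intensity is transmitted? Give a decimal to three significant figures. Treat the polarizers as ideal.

I/I₀ ≈ 0.0373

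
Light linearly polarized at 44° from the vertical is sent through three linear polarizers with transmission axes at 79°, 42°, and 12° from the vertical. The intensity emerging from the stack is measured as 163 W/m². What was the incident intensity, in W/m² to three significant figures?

I₁ = I₀ cos²(79° − 44°) = I₀ cos²(35°) = 0.671 I₀.
I₂ = I₁ cos²(42° − 79°) = 0.671 I₀ · cos²(37°) = 0.428 I₀.
I₃ = I₂ cos²(12° − 42°) = 0.428 I₀ · cos²(30°) = 0.321 I₀.
So 163 W/m² = 0.321 I₀, giving I₀ = 163/0.321 = 507.8 W/m².

I₀ ≈ 508 W/m²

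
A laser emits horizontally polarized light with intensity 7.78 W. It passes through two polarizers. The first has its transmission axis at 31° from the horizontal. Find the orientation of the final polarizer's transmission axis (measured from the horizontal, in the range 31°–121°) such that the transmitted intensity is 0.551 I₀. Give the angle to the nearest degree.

I₁ = I₀ cos²(31° − 0°) = I₀ cos²(31°) = 0.7347 I₀.
Need I₂/I₀ = 0.551, so cos²(θ − 31°) = 0.551 / 0.7347 = 0.7499.
θ − 31° = arccos(√0.7499) = 30.0°, giving θ ≈ 31 + 30.0 = 61.0°.

θ ≈ 61°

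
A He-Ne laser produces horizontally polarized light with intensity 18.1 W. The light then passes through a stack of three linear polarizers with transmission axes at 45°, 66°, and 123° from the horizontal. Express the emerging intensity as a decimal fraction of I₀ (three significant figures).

I/I₀ ≈ 0.129

By Malus's law, I₁ = 18.1 W · cos²(45°) = 9.05 W.
I₂ = I₁ · cos²(21°) = 9.05 · 0.8716 = 7.888 W.
I₃ = I₂ · cos²(57°) = 7.888 · 0.2966 = 2.34 W.
Transmitted fraction = 0.1293.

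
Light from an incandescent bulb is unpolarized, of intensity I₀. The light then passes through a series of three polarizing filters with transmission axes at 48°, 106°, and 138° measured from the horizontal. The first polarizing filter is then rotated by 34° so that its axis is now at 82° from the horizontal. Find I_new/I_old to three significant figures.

Before rotation:
Unpolarized light through the first polarizer → I₁ = ½ I₀, now polarized at 48°.
I₂ = I₁ cos²(106° − 48°) = 0.5 I₀ · cos²(58°) = 0.1404 I₀.
I₃ = I₂ cos²(138° − 106°) = 0.1404 I₀ · cos²(32°) = 0.101 I₀.
After rotation:
Unpolarized light through the first polarizer → I₁ = ½ I₀, now polarized at 82°.
I₂ = I₁ cos²(106° − 82°) = 0.5 I₀ · cos²(24°) = 0.4173 I₀.
I₃ = I₂ cos²(138° − 106°) = 0.4173 I₀ · cos²(32°) = 0.3001 I₀.
Ratio = 0.3001 / 0.101 = 2.972.

I_new/I_old ≈ 2.97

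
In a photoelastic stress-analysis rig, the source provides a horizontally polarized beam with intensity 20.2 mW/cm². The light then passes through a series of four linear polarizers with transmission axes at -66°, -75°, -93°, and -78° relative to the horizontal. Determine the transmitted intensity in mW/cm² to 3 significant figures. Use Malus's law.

By Malus's law, I₁ = 20.2 mW/cm² · cos²(66°) = 3.342 mW/cm².
I₂ = I₁ · cos²(9°) = 3.342 · 0.9755 = 3.26 mW/cm².
I₃ = I₂ · cos²(18°) = 3.26 · 0.9045 = 2.949 mW/cm².
I₄ = I₃ · cos²(15°) = 2.949 · 0.933 = 2.751 mW/cm².

I ≈ 2.75 mW/cm²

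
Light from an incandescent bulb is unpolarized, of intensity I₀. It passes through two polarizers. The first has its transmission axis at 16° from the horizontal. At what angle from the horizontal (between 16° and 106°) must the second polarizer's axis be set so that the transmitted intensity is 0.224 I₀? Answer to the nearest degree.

θ ≈ 64°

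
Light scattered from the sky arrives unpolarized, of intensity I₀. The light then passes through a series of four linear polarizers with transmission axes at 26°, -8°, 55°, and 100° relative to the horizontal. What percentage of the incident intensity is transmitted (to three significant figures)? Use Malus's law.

Unpolarized light through the first polarizer → I₁ = ½ I₀, now polarized at 26°.
I₂ = I₁ cos²(-8° − 26°) = 0.5 I₀ · cos²(34°) = 0.3437 I₀.
I₃ = I₂ cos²(55° + 8°) = 0.3437 I₀ · cos²(63°) = 0.07083 I₀.
I₄ = I₃ cos²(100° − 55°) = 0.07083 I₀ · cos²(45°) = 0.03541 I₀.
That is 3.541% of the incident intensity.

≈ 3.54%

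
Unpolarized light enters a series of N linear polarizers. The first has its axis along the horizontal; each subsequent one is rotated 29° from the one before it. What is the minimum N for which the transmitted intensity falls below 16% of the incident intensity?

First polarizer halves the unpolarized light: factor 1/2.
Each further stage multiplies by cos²(29°) = 0.765.
After N polarizers: T = 0.5·0.765^(N−1). Require T < 0.16 ⇒ N−1 > ln(0.16/0.5)/ln(0.765) = 4.25, so N−1 ≥ 5 and N = 6.
Check: N=6 gives T = 0.131 < 0.16; N=5 gives T = 0.1712.

N = 6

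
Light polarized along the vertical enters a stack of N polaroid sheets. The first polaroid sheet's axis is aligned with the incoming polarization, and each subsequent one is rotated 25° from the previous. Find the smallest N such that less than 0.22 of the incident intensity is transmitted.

First polarizer is aligned with the polarization: full transmission.
Each further stage multiplies by cos²(25°) = 0.8214.
After N polarizers: T = 0.8214^(N−1). Require T < 0.22 ⇒ N−1 > ln(0.22)/ln(0.8214) = 7.70, so N−1 ≥ 8 and N = 9.
Check: N=9 gives T = 0.2072 < 0.22; N=8 gives T = 0.2523.

N = 9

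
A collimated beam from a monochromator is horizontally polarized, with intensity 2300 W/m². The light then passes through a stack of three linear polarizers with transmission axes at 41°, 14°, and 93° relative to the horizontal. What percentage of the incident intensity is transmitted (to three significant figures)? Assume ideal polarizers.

I₁ = 2300 W/m² · cos²(41°) = 1310 W/m².
I₂ = I₁ · cos²(27°) = 1310 · 0.7939 = 1040 W/m².
I₃ = I₂ · cos²(79°) = 1040 · 0.03641 = 37.87 W/m².
That is 1.646% of the incident intensity.

≈ 1.65%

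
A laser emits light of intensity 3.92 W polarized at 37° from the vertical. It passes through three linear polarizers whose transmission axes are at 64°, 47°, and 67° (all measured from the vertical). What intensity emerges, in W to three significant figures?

By Malus's law, I₁ = 3.92 W · cos²(27°) = 3.112 W.
I₂ = I₁ · cos²(17°) = 3.112 · 0.9145 = 2.846 W.
I₃ = I₂ · cos²(20°) = 2.846 · 0.883 = 2.513 W.

I ≈ 2.51 W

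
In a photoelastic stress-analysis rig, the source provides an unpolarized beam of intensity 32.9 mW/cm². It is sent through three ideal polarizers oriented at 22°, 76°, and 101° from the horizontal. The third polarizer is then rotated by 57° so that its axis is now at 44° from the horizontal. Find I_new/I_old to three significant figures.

Before rotation:
Unpolarized light through the first polarizer → I₁ = ½ I₀, now polarized at 22°.
I₂ = I₁ cos²(76° − 22°) = 0.5 I₀ · cos²(54°) = 0.1727 I₀.
I₃ = I₂ cos²(101° − 76°) = 0.1727 I₀ · cos²(25°) = 0.1419 I₀.
After rotation:
Unpolarized light through the first polarizer → I₁ = ½ I₀, now polarized at 22°.
I₂ = I₁ cos²(76° − 22°) = 0.5 I₀ · cos²(54°) = 0.1727 I₀.
I₃ = I₂ cos²(44° − 76°) = 0.1727 I₀ · cos²(32°) = 0.1242 I₀.
Ratio = 0.1242 / 0.1419 = 0.8756.

I_new/I_old ≈ 0.876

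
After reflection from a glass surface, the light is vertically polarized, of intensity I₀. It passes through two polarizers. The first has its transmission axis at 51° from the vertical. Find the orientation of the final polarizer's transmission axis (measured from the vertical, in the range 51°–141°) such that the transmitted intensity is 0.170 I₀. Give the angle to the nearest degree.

By Malus's law, I₁ = I₀ cos²(51° − 0°) = I₀ cos²(51°) = 0.396 I₀.
Need I₂/I₀ = 0.17, so cos²(θ − 51°) = 0.17 / 0.396 = 0.4292.
θ − 51° = arccos(√0.4292) = 49.1°, giving θ ≈ 51 + 49.1 = 100.1°.

θ ≈ 100°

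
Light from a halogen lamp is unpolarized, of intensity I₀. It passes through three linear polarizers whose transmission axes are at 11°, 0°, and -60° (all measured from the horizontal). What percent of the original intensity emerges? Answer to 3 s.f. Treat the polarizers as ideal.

≈ 12.0%

Unpolarized light through the first polarizer → I₁ = ½ I₀, now polarized at 11°.
I₂ = I₁ cos²(0° − 11°) = 0.5 I₀ · cos²(11°) = 0.4818 I₀.
I₃ = I₂ cos²(-60° − 0°) = 0.4818 I₀ · cos²(60°) = 0.1204 I₀.
That is 12.04% of the incident intensity.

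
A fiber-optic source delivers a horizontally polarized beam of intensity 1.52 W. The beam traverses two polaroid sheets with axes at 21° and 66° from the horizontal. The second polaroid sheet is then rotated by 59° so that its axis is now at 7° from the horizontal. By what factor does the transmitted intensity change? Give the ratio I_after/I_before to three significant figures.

I_new/I_old ≈ 1.88

Before rotation:
By Malus's law, I₁ = I₀ cos²(21° − 0°) = I₀ cos²(21°) = 0.8716 I₀.
I₂ = I₁ cos²(66° − 21°) = 0.8716 I₀ · cos²(45°) = 0.4358 I₀.
After rotation:
I₁ = I₀ cos²(21° − 0°) = I₀ cos²(21°) = 0.8716 I₀.
I₂ = I₁ cos²(7° − 21°) = 0.8716 I₀ · cos²(14°) = 0.8206 I₀.
Ratio = 0.8206 / 0.4358 = 1.883.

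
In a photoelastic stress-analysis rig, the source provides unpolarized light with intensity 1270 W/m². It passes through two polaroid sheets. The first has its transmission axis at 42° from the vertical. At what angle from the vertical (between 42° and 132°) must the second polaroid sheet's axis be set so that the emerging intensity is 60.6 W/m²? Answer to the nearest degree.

θ ≈ 114°

Unpolarized light through the first polarizer → I₁ = ½ I₀, now polarized at 42°.
Target fraction: 60.6 / 1270 W/m² = 0.04772 of I₀.
Need I₂/I₀ = 0.04772, so cos²(θ − 42°) = 0.04772 / 0.5 = 0.09543.
θ − 42° = arccos(√0.09543) = 72.0°, giving θ ≈ 42 + 72.0 = 114.0°.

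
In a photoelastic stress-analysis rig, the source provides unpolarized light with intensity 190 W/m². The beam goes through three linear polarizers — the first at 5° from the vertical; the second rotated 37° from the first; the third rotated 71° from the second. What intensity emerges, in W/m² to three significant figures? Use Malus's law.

Unpolarized light through the first polarizer → I₁ = 190 W/m²/2 = 95 W/m², polarized at 5°.
I₂ = I₁ · cos²(37°) = 95 · 0.6378 = 60.59 W/m².
I₃ = I₂ · cos²(71°) = 60.59 · 0.106 = 6.423 W/m².

I ≈ 6.42 W/m²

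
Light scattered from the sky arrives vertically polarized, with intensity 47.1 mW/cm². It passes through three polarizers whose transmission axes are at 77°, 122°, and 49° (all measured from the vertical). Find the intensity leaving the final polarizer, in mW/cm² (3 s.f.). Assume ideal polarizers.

I ≈ 0.102 mW/cm²

I₁ = 47.1 mW/cm² · cos²(77°) = 2.383 mW/cm².
I₂ = I₁ · cos²(45°) = 2.383 · 0.5 = 1.192 mW/cm².
I₃ = I₂ · cos²(73°) = 1.192 · 0.08548 = 0.1019 mW/cm².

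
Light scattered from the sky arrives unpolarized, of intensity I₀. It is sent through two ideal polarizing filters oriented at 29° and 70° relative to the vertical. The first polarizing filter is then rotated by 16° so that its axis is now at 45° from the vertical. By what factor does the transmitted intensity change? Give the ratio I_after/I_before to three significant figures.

Before rotation:
Unpolarized light through the first polarizer → I₁ = ½ I₀, now polarized at 29°.
I₂ = I₁ cos²(70° − 29°) = 0.5 I₀ · cos²(41°) = 0.2848 I₀.
After rotation:
Unpolarized light through the first polarizer → I₁ = ½ I₀, now polarized at 45°.
I₂ = I₁ cos²(70° − 45°) = 0.5 I₀ · cos²(25°) = 0.4107 I₀.
Ratio = 0.4107 / 0.2848 = 1.442.

I_new/I_old ≈ 1.44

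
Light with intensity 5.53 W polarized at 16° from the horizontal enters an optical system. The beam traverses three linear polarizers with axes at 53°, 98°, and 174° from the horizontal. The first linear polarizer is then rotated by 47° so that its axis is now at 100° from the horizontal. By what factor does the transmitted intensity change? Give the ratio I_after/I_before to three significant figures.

Before rotation:
I₁ = I₀ cos²(53° − 16°) = I₀ cos²(37°) = 0.6378 I₀.
I₂ = I₁ cos²(98° − 53°) = 0.6378 I₀ · cos²(45°) = 0.3189 I₀.
I₃ = I₂ cos²(174° − 98°) = 0.3189 I₀ · cos²(76°) = 0.01866 I₀.
After rotation:
I₁ = I₀ cos²(100° − 16°) = I₀ cos²(84°) = 0.01093 I₀.
I₂ = I₁ cos²(98° − 100°) = 0.01093 I₀ · cos²(2°) = 0.01091 I₀.
I₃ = I₂ cos²(174° − 98°) = 0.01091 I₀ · cos²(76°) = 0.0006387 I₀.
Ratio = 0.0006387 / 0.01866 = 0.03422.

I_new/I_old ≈ 0.0342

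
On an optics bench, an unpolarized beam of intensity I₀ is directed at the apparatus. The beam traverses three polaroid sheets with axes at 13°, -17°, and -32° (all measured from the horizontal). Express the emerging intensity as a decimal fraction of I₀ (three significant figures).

≈ 0.350 I₀

Unpolarized light through the first polarizer → I₁ = ½ I₀, now polarized at 13°.
I₂ = I₁ cos²(-17° − 13°) = 0.5 I₀ · cos²(30°) = 0.375 I₀.
I₃ = I₂ cos²(-32° + 17°) = 0.375 I₀ · cos²(15°) = 0.3499 I₀.
Transmitted fraction = 0.3499.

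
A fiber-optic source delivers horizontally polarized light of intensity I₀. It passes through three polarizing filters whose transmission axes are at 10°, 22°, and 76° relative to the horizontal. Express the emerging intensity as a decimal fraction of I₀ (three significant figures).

I₁ = I₀ cos²(10° − 0°) = I₀ cos²(10°) = 0.9698 I₀.
I₂ = I₁ cos²(22° − 10°) = 0.9698 I₀ · cos²(12°) = 0.9279 I₀.
I₃ = I₂ cos²(76° − 22°) = 0.9279 I₀ · cos²(54°) = 0.3206 I₀.
Transmitted fraction = 0.3206.

≈ 0.321 I₀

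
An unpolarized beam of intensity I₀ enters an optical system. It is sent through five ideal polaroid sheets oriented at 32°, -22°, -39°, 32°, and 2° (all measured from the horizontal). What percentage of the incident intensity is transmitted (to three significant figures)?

≈ 1.26%

Unpolarized light through the first polarizer → I₁ = ½ I₀, now polarized at 32°.
I₂ = I₁ cos²(-22° − 32°) = 0.5 I₀ · cos²(54°) = 0.1727 I₀.
I₃ = I₂ cos²(-39° + 22°) = 0.1727 I₀ · cos²(17°) = 0.158 I₀.
I₄ = I₃ cos²(32° + 39°) = 0.158 I₀ · cos²(71°) = 0.01674 I₀.
I₅ = I₄ cos²(2° − 32°) = 0.01674 I₀ · cos²(30°) = 0.01256 I₀.
That is 1.256% of the incident intensity.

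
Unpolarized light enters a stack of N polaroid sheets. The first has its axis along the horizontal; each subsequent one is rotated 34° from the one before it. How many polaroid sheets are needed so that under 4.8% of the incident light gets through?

N = 8

First polarizer halves the unpolarized light: factor 1/2.
Each further stage multiplies by cos²(34°) = 0.6873.
After N polarizers: T = 0.5·0.6873^(N−1). Require T < 0.048 ⇒ N−1 > ln(0.048/0.5)/ln(0.6873) = 6.25, so N−1 ≥ 7 and N = 8.
Check: N=8 gives T = 0.03623 < 0.048; N=7 gives T = 0.05271.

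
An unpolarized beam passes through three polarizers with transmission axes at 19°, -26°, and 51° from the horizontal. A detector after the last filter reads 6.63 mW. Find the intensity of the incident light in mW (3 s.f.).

Unpolarized light through the first polarizer → I₁ = ½ I₀, now polarized at 19°.
I₂ = I₁ cos²(-26° − 19°) = 0.5 I₀ · cos²(45°) = 0.25 I₀.
I₃ = I₂ cos²(51° + 26°) = 0.25 I₀ · cos²(77°) = 0.01265 I₀.
So 6.63 mW = 0.01265 I₀, giving I₀ = 6.63/0.01265 = 524.1 mW.

I₀ ≈ 524 mW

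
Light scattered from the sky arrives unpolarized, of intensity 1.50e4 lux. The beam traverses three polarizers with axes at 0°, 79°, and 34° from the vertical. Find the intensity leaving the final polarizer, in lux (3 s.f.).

I ≈ 137 lux

Unpolarized light through the first polarizer → I₁ = 1.50e4 lux/2 = 7500 lux, polarized at 0°.
I₂ = I₁ · cos²(79°) = 7500 · 0.03641 = 273.1 lux.
I₃ = I₂ · cos²(45°) = 273.1 · 0.5 = 136.5 lux.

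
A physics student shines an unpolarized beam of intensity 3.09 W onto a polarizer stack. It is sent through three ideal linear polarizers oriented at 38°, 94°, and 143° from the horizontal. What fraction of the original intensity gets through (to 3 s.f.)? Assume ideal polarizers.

I/I₀ ≈ 0.0673

Unpolarized light through the first polarizer → I₁ = 3.09 W/2 = 1.545 W, polarized at 38°.
I₂ = I₁ · cos²(56°) = 1.545 · 0.3127 = 0.4831 W.
I₃ = I₂ · cos²(49°) = 0.4831 · 0.4304 = 0.2079 W.
Transmitted fraction = 0.06729.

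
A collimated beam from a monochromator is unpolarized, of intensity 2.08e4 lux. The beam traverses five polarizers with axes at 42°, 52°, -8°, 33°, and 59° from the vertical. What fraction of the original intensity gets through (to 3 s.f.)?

Unpolarized light through the first polarizer → I₁ = 2.08e4 lux/2 = 1.04e+04 lux, polarized at 42°.
I₂ = I₁ · cos²(10°) = 1.04e+04 · 0.9698 = 1.009e+04 lux.
I₃ = I₂ · cos²(60°) = 1.009e+04 · 0.25 = 2522 lux.
I₄ = I₃ · cos²(41°) = 2522 · 0.5696 = 1436 lux.
I₅ = I₄ · cos²(26°) = 1436 · 0.8078 = 1160 lux.
Transmitted fraction = 0.05578.

I/I₀ ≈ 0.0558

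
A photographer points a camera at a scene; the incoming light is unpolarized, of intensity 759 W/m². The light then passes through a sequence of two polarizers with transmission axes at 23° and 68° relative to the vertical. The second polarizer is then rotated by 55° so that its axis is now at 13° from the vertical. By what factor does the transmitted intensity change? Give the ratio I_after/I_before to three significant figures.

I_new/I_old ≈ 1.94

Before rotation:
Unpolarized light through the first polarizer → I₁ = ½ I₀, now polarized at 23°.
I₂ = I₁ cos²(68° − 23°) = 0.5 I₀ · cos²(45°) = 0.25 I₀.
After rotation:
Unpolarized light through the first polarizer → I₁ = ½ I₀, now polarized at 23°.
I₂ = I₁ cos²(13° − 23°) = 0.5 I₀ · cos²(10°) = 0.4849 I₀.
Ratio = 0.4849 / 0.25 = 1.94.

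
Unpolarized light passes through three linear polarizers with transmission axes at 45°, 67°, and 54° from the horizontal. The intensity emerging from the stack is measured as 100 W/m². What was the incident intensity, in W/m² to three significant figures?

I₀ ≈ 245 W/m²

Unpolarized light through the first polarizer → I₁ = ½ I₀, now polarized at 45°.
I₂ = I₁ cos²(67° − 45°) = 0.5 I₀ · cos²(22°) = 0.4298 I₀.
I₃ = I₂ cos²(54° − 67°) = 0.4298 I₀ · cos²(13°) = 0.4081 I₀.
So 100 W/m² = 0.4081 I₀, giving I₀ = 100/0.4081 = 245 W/m².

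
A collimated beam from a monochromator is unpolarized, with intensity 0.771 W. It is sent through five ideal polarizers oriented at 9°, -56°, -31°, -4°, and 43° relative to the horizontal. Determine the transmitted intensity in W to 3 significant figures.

I ≈ 0.0209 W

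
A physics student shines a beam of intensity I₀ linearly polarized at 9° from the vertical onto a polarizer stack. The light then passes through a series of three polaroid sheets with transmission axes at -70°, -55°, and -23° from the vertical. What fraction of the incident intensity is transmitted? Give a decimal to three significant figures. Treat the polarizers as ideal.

≈ 0.0244 I₀

I₁ = I₀ cos²(-70° − 9°) = I₀ cos²(79°) = 0.03641 I₀.
I₂ = I₁ cos²(-55° + 70°) = 0.03641 I₀ · cos²(15°) = 0.03397 I₀.
I₃ = I₂ cos²(-23° + 55°) = 0.03397 I₀ · cos²(32°) = 0.02443 I₀.
Transmitted fraction = 0.02443.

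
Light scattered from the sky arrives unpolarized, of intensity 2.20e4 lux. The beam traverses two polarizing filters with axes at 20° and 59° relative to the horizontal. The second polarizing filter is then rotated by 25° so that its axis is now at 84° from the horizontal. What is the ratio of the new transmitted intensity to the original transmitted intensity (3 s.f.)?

Before rotation:
Unpolarized light through the first polarizer → I₁ = ½ I₀, now polarized at 20°.
I₂ = I₁ cos²(59° − 20°) = 0.5 I₀ · cos²(39°) = 0.302 I₀.
After rotation:
Unpolarized light through the first polarizer → I₁ = ½ I₀, now polarized at 20°.
I₂ = I₁ cos²(84° − 20°) = 0.5 I₀ · cos²(64°) = 0.09608 I₀.
Ratio = 0.09608 / 0.302 = 0.3182.

I_new/I_old ≈ 0.318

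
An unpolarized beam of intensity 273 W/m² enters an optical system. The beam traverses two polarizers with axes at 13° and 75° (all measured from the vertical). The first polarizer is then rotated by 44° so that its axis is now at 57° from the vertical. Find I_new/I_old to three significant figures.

I_new/I_old ≈ 4.10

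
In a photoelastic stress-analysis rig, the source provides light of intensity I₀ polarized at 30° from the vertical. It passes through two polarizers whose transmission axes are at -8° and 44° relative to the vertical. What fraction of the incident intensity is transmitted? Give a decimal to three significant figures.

≈ 0.235 I₀

I₁ = I₀ cos²(-8° − 30°) = I₀ cos²(38°) = 0.621 I₀.
I₂ = I₁ cos²(44° + 8°) = 0.621 I₀ · cos²(52°) = 0.2354 I₀.
Transmitted fraction = 0.2354.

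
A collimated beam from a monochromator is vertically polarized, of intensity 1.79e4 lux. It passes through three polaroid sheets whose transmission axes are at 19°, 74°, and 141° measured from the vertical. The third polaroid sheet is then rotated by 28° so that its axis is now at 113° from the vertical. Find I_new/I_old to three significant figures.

I_new/I_old ≈ 3.96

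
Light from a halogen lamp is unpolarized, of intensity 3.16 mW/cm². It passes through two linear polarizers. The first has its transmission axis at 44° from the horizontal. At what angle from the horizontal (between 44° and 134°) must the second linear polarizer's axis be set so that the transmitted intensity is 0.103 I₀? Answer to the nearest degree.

θ ≈ 107°

Unpolarized light through the first polarizer → I₁ = ½ I₀, now polarized at 44°.
Need I₂/I₀ = 0.103, so cos²(θ − 44°) = 0.103 / 0.5 = 0.206.
θ − 44° = arccos(√0.206) = 63.0°, giving θ ≈ 44 + 63.0 = 107.0°.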